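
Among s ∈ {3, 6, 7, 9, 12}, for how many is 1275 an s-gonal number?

s = 3: P(3, 50) = 1275. ✓
s = 6: P(6, 25) = 1225 and P(6, 26) = 1326; 1275 is not s-gonal.
s = 7: P(7, 22) = 1177 and P(7, 23) = 1288; 1275 is not s-gonal.
s = 9: P(9, 19) = 1216 and P(9, 20) = 1350; 1275 is not s-gonal.
s = 12: P(12, 16) = 1216 and P(12, 17) = 1377; 1275 is not s-gonal.
Hits: s ∈ {3} → 1.

1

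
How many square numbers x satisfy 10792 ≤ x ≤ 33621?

The n-th square number is n².
Smallest index with value ≥ 10792: n = 104 (giving 10816).
Largest index with value ≤ 33621: n = 183 (giving 33489).
Indices 104 through 183: 80 terms.

80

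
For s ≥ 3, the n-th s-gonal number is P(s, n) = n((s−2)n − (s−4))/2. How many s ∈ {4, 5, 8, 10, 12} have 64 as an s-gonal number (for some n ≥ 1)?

s = 4: P(4, 8) = 64. ✓
s = 5: P(5, 6) = 51 and P(5, 7) = 70; 64 is not s-gonal.
s = 8: P(8, 4) = 40 and P(8, 5) = 65; 64 is not s-gonal.
s = 10: P(10, 4) = 52 and P(10, 5) = 85; 64 is not s-gonal.
s = 12: P(12, 4) = 64. ✓
Hits: s ∈ {4, 12} → 2.

2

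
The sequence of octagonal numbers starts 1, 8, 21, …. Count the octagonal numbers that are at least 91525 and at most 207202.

The n-th octagonal number is n(3n−2).
Smallest index with value ≥ 91525: n = 175 (giving 91525).
Largest index with value ≤ 207202: n = 263 (giving 206981).
Indices 175 through 263: 89 terms.

89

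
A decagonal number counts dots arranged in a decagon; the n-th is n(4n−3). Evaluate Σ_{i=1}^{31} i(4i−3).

40176

Σ i(4i−3) = 4Σi² − 3Σi over i = 1..31.
Σi = 496 and Σi² = 10416.
4·10416 − 3·496 = 40176.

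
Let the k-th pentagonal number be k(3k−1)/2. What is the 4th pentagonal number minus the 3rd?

Consecutive pentagonal numbers differ by 3n − 2: here 3·4 − 2 = 10.

10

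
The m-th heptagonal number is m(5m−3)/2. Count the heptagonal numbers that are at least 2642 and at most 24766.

67

The n-th heptagonal number is n(5n−3)/2.
Smallest index with value ≥ 2642: n = 33 (giving 2673).
Largest index with value ≤ 24766: n = 99 (giving 24354).
Indices 33 through 99: 67 terms.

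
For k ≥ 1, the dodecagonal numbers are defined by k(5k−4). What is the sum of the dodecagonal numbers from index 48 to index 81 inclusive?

Σ i(5i−4) = 5Σi² − 4Σi over i = 48..81.
Σi = 3321 − 1128 = 2193 and Σi² = 180441 − 35720 = 144721.
5·144721 − 4·2193 = 714833.

714833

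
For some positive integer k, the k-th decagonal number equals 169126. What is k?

Set n(4n−3) = 169126, giving 4n² − 3n − 169126 = 0.
So n = (3 + 1645) / 8 = 1648/8 = 206.

206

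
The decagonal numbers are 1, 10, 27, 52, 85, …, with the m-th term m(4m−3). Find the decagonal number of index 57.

12825

The 57th decagonal number is n(4n−3) with n = 57.
57·(4·57 − 3) = 57·225 = 12825.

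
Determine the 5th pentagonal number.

The 5th pentagonal number is n(3n−1)/2 with n = 5.
5·(3·5 − 1)/2 = 5·14/2 = 5·7 = 35.

35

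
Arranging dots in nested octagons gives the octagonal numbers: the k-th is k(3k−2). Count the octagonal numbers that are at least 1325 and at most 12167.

43

The n-th octagonal number is n(3n−2).
Smallest index with value ≥ 1325: n = 22 (giving 1408).
Largest index with value ≤ 12167: n = 64 (giving 12160).
Indices 22 through 64: 43 terms.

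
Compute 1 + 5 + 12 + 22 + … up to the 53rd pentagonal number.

75843

Σ i(3i−1)/2 = (3Σi² − Σi) / 2 over i = 1..53.
Σi = 1431 and Σi² = 51039.
(3·51039 − 1·1431) / 2 = 151686/2 = 75843.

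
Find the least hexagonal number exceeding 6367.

Solve n(2n−1) > 6367 for integer n.
The largest n with value ≤ 6367 is 56 (since 6216 ≤ 6367 < 6441), so the first above is n = 57, value 6441.

6441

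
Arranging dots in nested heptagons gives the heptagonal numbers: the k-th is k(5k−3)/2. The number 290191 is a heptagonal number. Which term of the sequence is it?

341

Set n(5n−3)/2 = 290191, giving 5n² − 3n − 580382 = 0.
The discriminant is 9 + 40·290191 = 11607649, and √11607649 = 3407.
So n = (3 + 3407) / 10 = 3410/10 = 341.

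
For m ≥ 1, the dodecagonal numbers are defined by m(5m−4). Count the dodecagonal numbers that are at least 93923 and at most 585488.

The n-th dodecagonal number is n(5n−4).
Smallest index with value ≥ 93923: n = 138 (giving 94668).
Largest index with value ≤ 585488: n = 342 (giving 583452).
Indices 138 through 342: 205 terms.

205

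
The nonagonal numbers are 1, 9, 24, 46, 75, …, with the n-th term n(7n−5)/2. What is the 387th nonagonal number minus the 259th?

387·(7·387 − 5)/2 = 523224 and 259·(7·259 − 5)/2 = 234136.
Difference: 523224 − 234136 = 289088.

289088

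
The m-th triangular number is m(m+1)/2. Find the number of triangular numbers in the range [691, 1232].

13

The n-th triangular number is n(n+1)/2.
Smallest index with value ≥ 691: n = 37 (giving 703).
Largest index with value ≤ 1232: n = 49 (giving 1225).
Indices 37 through 49: 13 terms.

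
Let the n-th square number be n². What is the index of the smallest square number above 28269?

169

Solve n² > 28269 for integer n.
The largest n with value ≤ 28269 is 168 (since 28224 ≤ 28269 < 28561), so the first above is n = 169, value 28561.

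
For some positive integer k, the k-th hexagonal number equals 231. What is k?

Set n(2n−1) = 231, giving 2n² − n − 231 = 0.
The discriminant is 1 + 8·231 = 1849, and √1849 = 43.
So n = (1 + 43) / 4 = 44/4 = 11.
Check: 11·(2·11 − 1) = 231. ✓

11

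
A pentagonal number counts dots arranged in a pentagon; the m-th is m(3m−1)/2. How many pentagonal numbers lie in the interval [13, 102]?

5

The n-th pentagonal number is n(3n−1)/2.
Smallest index with value ≥ 13: n = 4 (giving 22).
Largest index with value ≤ 102: n = 8 (giving 92).
Indices 4 through 8: 5 terms.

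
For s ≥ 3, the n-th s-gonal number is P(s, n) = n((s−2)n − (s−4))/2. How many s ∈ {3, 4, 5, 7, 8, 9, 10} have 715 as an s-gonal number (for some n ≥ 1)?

s = 3: P(3, 37) = 703 and P(3, 38) = 741; 715 is not s-gonal.
s = 4: P(4, 26) = 676 and P(4, 27) = 729; 715 is not s-gonal.
s = 5: P(5, 22) = 715. ✓
s = 7: P(7, 17) = 697 and P(7, 18) = 783; 715 is not s-gonal.
s = 8: P(8, 15) = 645 and P(8, 16) = 736; 715 is not s-gonal.
s = 9: P(9, 14) = 651 and P(9, 15) = 750; 715 is not s-gonal.
s = 10: P(10, 13) = 637 and P(10, 14) = 742; 715 is not s-gonal.
Hits: s ∈ {5} → 1.

1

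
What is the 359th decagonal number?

514447

359·(4·359 − 3) = 359·1433 = 514447.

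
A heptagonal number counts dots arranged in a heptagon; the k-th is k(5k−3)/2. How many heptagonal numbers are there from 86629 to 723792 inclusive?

The n-th heptagonal number is n(5n−3)/2.
Smallest index with value ≥ 86629: n = 187 (giving 87142).
Largest index with value ≤ 723792: n = 538 (giving 722803).
Indices 187 through 538: 352 terms.

352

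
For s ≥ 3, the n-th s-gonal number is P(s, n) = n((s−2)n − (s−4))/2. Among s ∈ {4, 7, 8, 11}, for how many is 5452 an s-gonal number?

s = 4: P(4, 73) = 5329 and P(4, 74) = 5476; 5452 is not s-gonal.
s = 7: P(7, 47) = 5452. ✓
s = 8: P(8, 42) = 5208 and P(8, 43) = 5461; 5452 is not s-gonal.
s = 11: P(11, 35) = 5390 and P(11, 36) = 5706; 5452 is not s-gonal.
Hits: s ∈ {7} → 1.

1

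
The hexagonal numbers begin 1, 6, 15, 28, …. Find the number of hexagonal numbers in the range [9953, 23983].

39

The n-th hexagonal number is n(2n−1).
Smallest index with value ≥ 9953: n = 71 (giving 10011).
Largest index with value ≤ 23983: n = 109 (giving 23653).
Indices 71 through 109: 39 terms.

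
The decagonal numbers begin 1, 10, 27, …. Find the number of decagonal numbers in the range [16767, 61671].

The n-th decagonal number is n(4n−3).
Smallest index with value ≥ 16767: n = 66 (giving 17226).
Largest index with value ≤ 61671: n = 124 (giving 61132).
Indices 66 through 124: 59 terms.

59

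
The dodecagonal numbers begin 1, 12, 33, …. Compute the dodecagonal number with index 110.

The 110th dodecagonal number is n(5n−4) with n = 110.
110·(5·110 − 4) = 110·546 = 60060.

60060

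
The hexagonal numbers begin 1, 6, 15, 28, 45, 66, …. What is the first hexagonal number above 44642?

Solve n(2n−1) > 44642 for integer n.
The largest n with value ≤ 44642 is 149 (since 44253 ≤ 44642 < 44850), so the first above is n = 150, value 44850.

44850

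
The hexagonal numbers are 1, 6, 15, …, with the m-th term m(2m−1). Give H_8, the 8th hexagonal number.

120

8·(2·8 − 1) = 8·15 = 120.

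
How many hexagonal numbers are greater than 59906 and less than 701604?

419

The n-th hexagonal number is n(2n−1).
Smallest index with value > 59906: n = 174 (giving 60378).
Largest index with value < 701604: n = 592 (giving 700336).
Indices 174 through 592: 419 terms.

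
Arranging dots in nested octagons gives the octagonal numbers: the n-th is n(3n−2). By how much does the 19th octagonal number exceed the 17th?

19·(3·19 − 2) = 1045 and 17·(3·17 − 2) = 833.
Difference: 1045 − 833 = 212.

212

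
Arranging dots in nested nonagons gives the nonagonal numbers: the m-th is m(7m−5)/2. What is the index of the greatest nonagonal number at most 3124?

Solve n(7n−5)/2 ≤ 3124 for integer n.
n = 30 gives 3075 ≤ 3124, while n = 31 gives 3286 > 3124; so the answer is index 30.

30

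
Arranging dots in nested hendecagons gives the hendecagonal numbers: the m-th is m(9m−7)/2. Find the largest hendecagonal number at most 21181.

20570

Solve n(9n−7)/2 ≤ 21181 for integer n.
n = 68 gives 20570 ≤ 21181, while n = 69 gives 21183 > 21181; so the answer is 20570.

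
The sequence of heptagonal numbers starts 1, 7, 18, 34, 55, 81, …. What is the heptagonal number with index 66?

10791

The 66th heptagonal number is n(5n−3)/2 with n = 66.
66·(5·66 − 3)/2 = 66·327/2 = 10791.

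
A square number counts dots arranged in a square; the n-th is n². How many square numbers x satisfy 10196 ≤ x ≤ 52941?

The n-th square number is n².
Smallest index with value ≥ 10196: n = 101 (giving 10201).
Largest index with value ≤ 52941: n = 230 (giving 52900).
Indices 101 through 230: 130 terms.

130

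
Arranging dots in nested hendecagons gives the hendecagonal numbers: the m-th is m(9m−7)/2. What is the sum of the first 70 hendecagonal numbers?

516880

Σ i(9i−7)/2 = (9Σi² − 7Σi) / 2 over i = 1..70.
Σi = 2485 and Σi² = 116795.
(9·116795 − 7·2485) / 2 = 1033760/2 = 516880.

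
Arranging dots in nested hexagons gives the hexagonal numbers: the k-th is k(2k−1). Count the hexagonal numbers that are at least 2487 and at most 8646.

The n-th hexagonal number is n(2n−1).
Smallest index with value ≥ 2487: n = 36 (giving 2556).
Largest index with value ≤ 8646: n = 66 (giving 8646).
Indices 36 through 66: 31 terms.

31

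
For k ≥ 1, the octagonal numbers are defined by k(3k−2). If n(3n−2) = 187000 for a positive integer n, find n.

250

Set n(3n−2) = 187000, giving 3n² − 2n − 187000 = 0.
The discriminant is 4 + 12·187000 = 2244004, and √2244004 = 1498.
So n = (2 + 1498) / 6 = 1500/6 = 250.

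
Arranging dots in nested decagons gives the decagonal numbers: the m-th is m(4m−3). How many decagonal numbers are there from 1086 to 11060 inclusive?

The n-th decagonal number is n(4n−3).
Smallest index with value ≥ 1086: n = 17 (giving 1105).
Largest index with value ≤ 11060: n = 52 (giving 10660).
Indices 17 through 52: 36 terms.

36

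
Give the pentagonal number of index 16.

376

16·(3·16 − 1)/2 = 16·47/2 = 376.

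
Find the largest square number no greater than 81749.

Solve n² ≤ 81749 for integer n.
n = 285 gives 81225 ≤ 81749, while n = 286 gives 81796 > 81749; so the answer is 81225.

81225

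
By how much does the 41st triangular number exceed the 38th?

120

41·42/2 = 861 and 38·39/2 = 741.
Difference: 861 − 741 = 120.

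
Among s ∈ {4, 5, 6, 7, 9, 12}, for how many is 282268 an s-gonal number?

1

s = 4: P(4, 531) = 281961 and P(4, 532) = 283024; 282268 is not s-gonal.
s = 5: P(5, 433) = 281017 and P(5, 434) = 282317; 282268 is not s-gonal.
s = 6: P(6, 375) = 280875 and P(6, 376) = 282376; 282268 is not s-gonal.
s = 7: P(7, 336) = 281736 and P(7, 337) = 283417; 282268 is not s-gonal.
s = 9: P(9, 284) = 281586 and P(9, 285) = 283575; 282268 is not s-gonal.
s = 12: P(12, 238) = 282268. ✓
Hits: s ∈ {12} → 1.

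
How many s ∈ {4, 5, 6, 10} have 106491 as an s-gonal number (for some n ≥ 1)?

1

s = 4: P(4, 326) = 106276 and P(4, 327) = 106929; 106491 is not s-gonal.
s = 5: P(5, 266) = 106001 and P(5, 267) = 106800; 106491 is not s-gonal.
s = 6: P(6, 231) = 106491. ✓
s = 10: P(10, 163) = 105787 and P(10, 164) = 107092; 106491 is not s-gonal.
Hits: s ∈ {6} → 1.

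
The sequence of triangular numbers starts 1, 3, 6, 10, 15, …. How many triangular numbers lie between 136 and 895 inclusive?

26

The n-th triangular number is n(n+1)/2.
Smallest index with value ≥ 136: n = 16 (giving 136).
Largest index with value ≤ 895: n = 41 (giving 861).
Indices 16 through 41: 26 terms.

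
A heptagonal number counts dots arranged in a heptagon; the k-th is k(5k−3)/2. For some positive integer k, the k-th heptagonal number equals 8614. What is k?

59

Set n(5n−3)/2 = 8614, giving 5n² − 3n − 17228 = 0.
The discriminant is 9 + 40·8614 = 344569, and √344569 = 587.
So n = (3 + 587) / 10 = 590/10 = 59.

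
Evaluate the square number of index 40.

The 40th square number is n² with n = 40.
40² = 1600.

1600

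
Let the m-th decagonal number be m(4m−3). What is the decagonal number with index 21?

The 21st decagonal number is n(4n−3) with n = 21.
21·(4·21 − 3) = 21·81 = 1701.

1701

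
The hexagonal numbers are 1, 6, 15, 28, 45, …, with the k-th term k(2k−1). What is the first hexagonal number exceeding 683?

Solve n(2n−1) > 683 for integer n.
The largest n with value ≤ 683 is 18 (since 630 ≤ 683 < 703), so the first above is n = 19, value 703.

703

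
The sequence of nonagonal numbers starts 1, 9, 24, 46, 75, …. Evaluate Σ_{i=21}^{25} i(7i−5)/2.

Σ i(7i−5)/2 = (7Σi² − 5Σi) / 2 over i = 21..25.
Σi = 325 − 210 = 115 and Σi² = 5525 − 2870 = 2655.
(7·2655 − 5·115) / 2 = 18010/2 = 9005.

9005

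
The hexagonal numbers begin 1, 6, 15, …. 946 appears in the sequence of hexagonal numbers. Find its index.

Set n(2n−1) = 946, giving 2n² − n − 946 = 0.
The discriminant is 1 + 8·946 = 7569, and √7569 = 87.
So n = (1 + 87) / 4 = 88/4 = 22.

22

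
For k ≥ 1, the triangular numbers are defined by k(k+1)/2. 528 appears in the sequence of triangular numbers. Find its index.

Set n(n+1)/2 = 528, giving n² + n − 1056 = 0.
The discriminant is 1 + 8·528 = 4225, and √4225 = 65.
So n = (-1 + 65) / 2 = 64/2 = 32.
Check: 32·33/2 = 528. ✓

32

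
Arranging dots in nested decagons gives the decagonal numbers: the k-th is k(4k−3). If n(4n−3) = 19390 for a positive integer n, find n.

Set n(4n−3) = 19390, giving 4n² − 3n − 19390 = 0.
The discriminant is 9 + 16·19390 = 310249, and √310249 = 557.
So n = (3 + 557) / 8 = 560/8 = 70.
Check: 70·(4·70 − 3) = 19390. ✓

70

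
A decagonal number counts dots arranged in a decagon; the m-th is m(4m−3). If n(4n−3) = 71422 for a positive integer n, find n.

134

Set n(4n−3) = 71422, giving 4n² − 3n − 71422 = 0.
The discriminant is 9 + 16·71422 = 1142761, and √1142761 = 1069.
So n = (3 + 1069) / 8 = 1072/8 = 134.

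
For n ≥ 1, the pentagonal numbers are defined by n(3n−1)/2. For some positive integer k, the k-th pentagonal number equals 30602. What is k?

Set n(3n−1)/2 = 30602, giving 3n² − n − 61204 = 0.
So n = (1 + 857) / 6 = 858/6 = 143.

143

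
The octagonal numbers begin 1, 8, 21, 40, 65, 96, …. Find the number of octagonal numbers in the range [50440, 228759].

147

The n-th octagonal number is n(3n−2).
Smallest index with value ≥ 50440: n = 130 (giving 50440).
Largest index with value ≤ 228759: n = 276 (giving 227976).
Indices 130 through 276: 147 terms.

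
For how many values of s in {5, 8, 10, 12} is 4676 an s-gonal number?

1

s = 5: P(5, 56) = 4676. ✓
s = 8: P(8, 39) = 4485 and P(8, 40) = 4720; 4676 is not s-gonal.
s = 10: P(10, 34) = 4522 and P(10, 35) = 4795; 4676 is not s-gonal.
s = 12: P(12, 30) = 4380 and P(12, 31) = 4681; 4676 is not s-gonal.
Hits: s ∈ {5} → 1.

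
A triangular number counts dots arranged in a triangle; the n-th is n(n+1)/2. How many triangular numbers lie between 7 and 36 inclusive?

The n-th triangular number is n(n+1)/2.
Smallest index with value ≥ 7: n = 4 (giving 10).
Largest index with value ≤ 36: n = 8 (giving 36).
Indices 4 through 8: 5 terms.

5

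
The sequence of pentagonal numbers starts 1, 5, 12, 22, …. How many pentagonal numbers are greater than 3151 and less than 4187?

6

The n-th pentagonal number is n(3n−1)/2.
Smallest index with value > 3151: n = 47 (giving 3290).
Largest index with value < 4187: n = 52 (giving 4030).
Indices 47 through 52: 6 terms.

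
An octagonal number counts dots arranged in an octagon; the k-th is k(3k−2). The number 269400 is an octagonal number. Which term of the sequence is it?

Set n(3n−2) = 269400, giving 3n² − 2n − 269400 = 0.
So n = (2 + 1798) / 6 = 1800/6 = 300.

300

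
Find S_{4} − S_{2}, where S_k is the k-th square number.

4² = 16 and 2² = 4.
Difference: 16 − 4 = 12.

12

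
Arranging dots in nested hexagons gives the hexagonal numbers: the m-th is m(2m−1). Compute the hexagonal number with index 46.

The 46th hexagonal number is n(2n−1) with n = 46.
46·(2·46 − 1) = 46·91 = 4186.

4186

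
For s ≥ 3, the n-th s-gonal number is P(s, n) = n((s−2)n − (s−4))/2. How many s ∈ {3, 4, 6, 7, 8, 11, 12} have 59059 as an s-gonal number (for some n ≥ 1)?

s = 3: P(3, 343) = 58996 and P(3, 344) = 59340; 59059 is not s-gonal.
s = 4: P(4, 243) = 59049 and P(4, 244) = 59536; 59059 is not s-gonal.
s = 6: P(6, 172) = 58996 and P(6, 173) = 59685; 59059 is not s-gonal.
s = 7: P(7, 154) = 59059. ✓
s = 8: P(8, 140) = 58520 and P(8, 141) = 59361; 59059 is not s-gonal.
s = 11: P(11, 114) = 58083 and P(11, 115) = 59110; 59059 is not s-gonal.
s = 12: P(12, 109) = 58969 and P(12, 110) = 60060; 59059 is not s-gonal.
Hits: s ∈ {7} → 1.

1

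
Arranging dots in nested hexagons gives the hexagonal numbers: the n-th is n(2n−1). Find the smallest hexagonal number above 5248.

5356

Solve n(2n−1) > 5248 for integer n.
The largest n with value ≤ 5248 is 51 (since 5151 ≤ 5248 < 5356), so the first above is n = 52, value 5356.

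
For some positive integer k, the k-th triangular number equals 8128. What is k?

Set n(n+1)/2 = 8128, giving n² + n − 16256 = 0.
The discriminant is 1 + 8·8128 = 65025, and √65025 = 255.
So n = (-1 + 255) / 2 = 254/2 = 127.

127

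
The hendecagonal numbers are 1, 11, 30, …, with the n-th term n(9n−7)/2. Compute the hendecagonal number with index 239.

239·(9·239 − 7)/2 = 239·2144/2 = 239·1072 = 256208.

256208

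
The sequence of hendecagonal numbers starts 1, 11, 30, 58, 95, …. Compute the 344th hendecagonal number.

531308

The 344th hendecagonal number is n(9n−7)/2 with n = 344.
344·(9·344 − 7)/2 = 344·3089/2 = 531308.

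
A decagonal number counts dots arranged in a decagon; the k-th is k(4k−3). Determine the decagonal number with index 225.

The 225th decagonal number is n(4n−3) with n = 225.
225·(4·225 − 3) = 225·897 = 201825.

201825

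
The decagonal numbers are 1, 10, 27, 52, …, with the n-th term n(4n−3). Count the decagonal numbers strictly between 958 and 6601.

The n-th decagonal number is n(4n−3).
Smallest index with value > 958: n = 16 (giving 976).
Largest index with value < 6601: n = 40 (giving 6280).
Indices 16 through 40: 25 terms.

25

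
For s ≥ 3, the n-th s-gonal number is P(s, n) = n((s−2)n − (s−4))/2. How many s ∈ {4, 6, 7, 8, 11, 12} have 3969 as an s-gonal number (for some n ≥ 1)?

s = 4: P(4, 63) = 3969. ✓
s = 6: P(6, 44) = 3828 and P(6, 45) = 4005; 3969 is not s-gonal.
s = 7: P(7, 40) = 3940 and P(7, 41) = 4141; 3969 is not s-gonal.
s = 8: P(8, 36) = 3816 and P(8, 37) = 4033; 3969 is not s-gonal.
s = 11: P(11, 30) = 3945 and P(11, 31) = 4216; 3969 is not s-gonal.
s = 12: P(12, 28) = 3808 and P(12, 29) = 4089; 3969 is not s-gonal.
Hits: s ∈ {4} → 1.

1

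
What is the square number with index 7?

The 7th square number is n² with n = 7.
7² = 49.

49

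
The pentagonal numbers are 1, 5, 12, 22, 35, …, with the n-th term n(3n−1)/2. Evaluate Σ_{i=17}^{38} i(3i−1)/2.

Σ i(3i−1)/2 = (3Σi² − Σi) / 2 over i = 17..38.
Σi = 741 − 136 = 605 and Σi² = 19019 − 1496 = 17523.
(3·17523 − 1·605) / 2 = 51964/2 = 25982.

25982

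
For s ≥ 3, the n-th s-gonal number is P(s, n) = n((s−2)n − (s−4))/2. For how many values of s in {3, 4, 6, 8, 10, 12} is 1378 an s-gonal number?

s = 3: P(3, 52) = 1378. ✓
s = 4: P(4, 37) = 1369 and P(4, 38) = 1444; 1378 is not s-gonal.
s = 6: P(6, 26) = 1326 and P(6, 27) = 1431; 1378 is not s-gonal.
s = 8: P(8, 21) = 1281 and P(8, 22) = 1408; 1378 is not s-gonal.
s = 10: P(10, 18) = 1242 and P(10, 19) = 1387; 1378 is not s-gonal.
s = 12: P(12, 17) = 1377 and P(12, 18) = 1548; 1378 is not s-gonal.
Hits: s ∈ {3} → 1.

1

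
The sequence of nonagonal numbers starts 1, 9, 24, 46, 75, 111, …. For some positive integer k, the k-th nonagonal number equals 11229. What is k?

57

Set n(7n−5)/2 = 11229, giving 7n² − 5n − 22458 = 0.
So n = (5 + 793) / 14 = 798/14 = 57.
Check: 57·(7·57 − 5)/2 = 11229. ✓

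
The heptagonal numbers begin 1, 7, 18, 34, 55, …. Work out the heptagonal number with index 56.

56·(5·56 − 3)/2 = 56·277/2 = 7756.

7756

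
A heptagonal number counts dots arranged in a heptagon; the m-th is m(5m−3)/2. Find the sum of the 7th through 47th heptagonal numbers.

87412

Σ i(5i−3)/2 = (5Σi² − 3Σi) / 2 over i = 7..47.
Σi = 1128 − 21 = 1107 and Σi² = 35720 − 91 = 35629.
(5·35629 − 3·1107) / 2 = 174824/2 = 87412.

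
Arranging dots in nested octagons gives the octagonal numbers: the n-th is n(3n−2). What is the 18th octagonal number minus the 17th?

Consecutive octagonal numbers differ by 6n − 5: here 6·18 − 5 = 103.

103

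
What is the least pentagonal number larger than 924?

925

Solve n(3n−1)/2 > 924 for integer n.
The largest n with value ≤ 924 is 24 (since 852 ≤ 924 < 925), so the first above is n = 25, value 925.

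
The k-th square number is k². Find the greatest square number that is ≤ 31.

25

Solve n² ≤ 31 for integer n.
n = 5 gives 25 ≤ 31, while n = 6 gives 36 > 31; so the answer is 25.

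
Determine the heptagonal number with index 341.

The 341st heptagonal number is n(5n−3)/2 with n = 341.
341·(5·341 − 3)/2 = 341·1702/2 = 341·851 = 290191.

290191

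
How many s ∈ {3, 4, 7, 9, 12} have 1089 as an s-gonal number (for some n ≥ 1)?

s = 3: P(3, 46) = 1081 and P(3, 47) = 1128; 1089 is not s-gonal.
s = 4: P(4, 33) = 1089. ✓
s = 7: P(7, 21) = 1071 and P(7, 22) = 1177; 1089 is not s-gonal.
s = 9: P(9, 18) = 1089. ✓
s = 12: P(12, 15) = 1065 and P(12, 16) = 1216; 1089 is not s-gonal.
Hits: s ∈ {4, 9} → 2.

2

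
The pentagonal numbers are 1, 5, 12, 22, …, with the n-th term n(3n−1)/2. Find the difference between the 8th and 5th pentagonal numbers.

8·(3·8 − 1)/2 = 92 and 5·(3·5 − 1)/2 = 35.
Difference: 92 − 35 = 57.

57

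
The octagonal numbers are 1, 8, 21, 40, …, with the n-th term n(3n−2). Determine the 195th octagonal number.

195·(3·195 − 2) = 195·583 = 113685.

113685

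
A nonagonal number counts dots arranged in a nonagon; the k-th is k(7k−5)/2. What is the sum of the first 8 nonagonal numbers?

624

Σ i(7i−5)/2 = (7Σi² − 5Σi) / 2 over i = 1..8.
Σi = 36 and Σi² = 204.
(7·204 − 5·36) / 2 = 1248/2 = 624.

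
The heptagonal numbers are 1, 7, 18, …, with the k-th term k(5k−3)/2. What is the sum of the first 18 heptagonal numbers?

Σ i(5i−3)/2 = (5Σi² − 3Σi) / 2 over i = 1..18.
Σi = 171 and Σi² = 2109.
(5·2109 − 3·171) / 2 = 10032/2 = 5016.

5016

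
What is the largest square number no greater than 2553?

Solve n² ≤ 2553 for integer n.
n = 50 gives 2500 ≤ 2553, while n = 51 gives 2601 > 2553; so the answer is 2500.

2500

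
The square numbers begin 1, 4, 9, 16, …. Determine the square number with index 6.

The 6th square number is n² with n = 6.
6² = 36.

36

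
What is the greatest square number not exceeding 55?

Solve n² ≤ 55 for integer n.
n = 7 gives 49 ≤ 55, while n = 8 gives 64 > 55; so the answer is 49.

49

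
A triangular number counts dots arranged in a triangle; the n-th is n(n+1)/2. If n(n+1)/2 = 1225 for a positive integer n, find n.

Set n(n+1)/2 = 1225, giving n² + n − 2450 = 0.
So n = (-1 + 99) / 2 = 98/2 = 49.

49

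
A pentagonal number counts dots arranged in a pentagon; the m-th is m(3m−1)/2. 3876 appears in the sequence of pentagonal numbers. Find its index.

Set n(3n−1)/2 = 3876, giving 3n² − n − 7752 = 0.
The discriminant is 1 + 24·3876 = 93025, and √93025 = 305.
So n = (1 + 305) / 6 = 306/6 = 51.

51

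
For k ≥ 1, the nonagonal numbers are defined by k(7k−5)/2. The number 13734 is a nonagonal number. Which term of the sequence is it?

63

Set n(7n−5)/2 = 13734, giving 7n² − 5n − 27468 = 0.
The discriminant is 25 + 56·13734 = 769129, and √769129 = 877.
So n = (5 + 877) / 14 = 882/14 = 63.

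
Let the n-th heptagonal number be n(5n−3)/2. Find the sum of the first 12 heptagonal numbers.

Σ i(5i−3)/2 = (5Σi² − 3Σi) / 2 over i = 1..12.
Σi = 78 and Σi² = 650.
(5·650 − 3·78) / 2 = 3016/2 = 1508.

1508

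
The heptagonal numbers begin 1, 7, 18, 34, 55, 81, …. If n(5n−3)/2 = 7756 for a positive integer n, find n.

56

Set n(5n−3)/2 = 7756, giving 5n² − 3n − 15512 = 0.
The discriminant is 9 + 40·7756 = 310249, and √310249 = 557.
So n = (3 + 557) / 10 = 560/10 = 56.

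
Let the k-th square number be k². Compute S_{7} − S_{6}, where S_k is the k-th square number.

13

n² − (n−1)² = 2n − 1, so 7² − 6² = 2·7 − 1 = 13.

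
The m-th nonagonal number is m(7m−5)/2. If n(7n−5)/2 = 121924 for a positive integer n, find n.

187

Set n(7n−5)/2 = 121924, giving 7n² − 5n − 243848 = 0.
So n = (5 + 2613) / 14 = 2618/14 = 187.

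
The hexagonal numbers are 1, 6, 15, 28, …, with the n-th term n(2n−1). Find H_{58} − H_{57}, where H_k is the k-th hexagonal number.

229

Consecutive hexagonal numbers differ by 4n − 3: here 4·58 − 3 = 229.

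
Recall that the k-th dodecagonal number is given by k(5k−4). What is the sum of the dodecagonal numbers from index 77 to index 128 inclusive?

2768870

Σ i(5i−4) = 5Σi² − 4Σi over i = 77..128.
Σi = 8256 − 2926 = 5330 and Σi² = 707264 − 149226 = 558038.
5·558038 − 4·5330 = 2768870.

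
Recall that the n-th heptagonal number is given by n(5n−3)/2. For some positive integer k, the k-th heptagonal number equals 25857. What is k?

Set n(5n−3)/2 = 25857, giving 5n² − 3n − 51714 = 0.
The discriminant is 9 + 40·25857 = 1034289, and √1034289 = 1017.
So n = (3 + 1017) / 10 = 1020/10 = 102.

102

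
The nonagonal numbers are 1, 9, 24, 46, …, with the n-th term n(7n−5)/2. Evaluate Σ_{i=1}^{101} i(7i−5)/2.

1207051

Σ i(7i−5)/2 = (7Σi² − 5Σi) / 2 over i = 1..101.
Σi = 5151 and Σi² = 348551.
(7·348551 − 5·5151) / 2 = 2414102/2 = 1207051.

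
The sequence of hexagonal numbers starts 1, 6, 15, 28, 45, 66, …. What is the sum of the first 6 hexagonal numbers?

161

Σ i(2i−1) = 2Σi² − Σi over i = 1..6.
Σi = 21 and Σi² = 91.
2·91 − 1·21 = 161.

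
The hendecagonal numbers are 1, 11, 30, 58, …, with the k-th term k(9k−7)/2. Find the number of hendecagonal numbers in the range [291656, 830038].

175

The n-th hendecagonal number is n(9n−7)/2.
Smallest index with value ≥ 291656: n = 255 (giving 291720).
Largest index with value ≤ 830038: n = 429 (giving 826683).
Indices 255 through 429: 175 terms.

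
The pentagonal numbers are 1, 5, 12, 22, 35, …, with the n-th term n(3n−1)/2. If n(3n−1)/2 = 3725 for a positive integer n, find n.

Set n(3n−1)/2 = 3725, giving 3n² − n − 7450 = 0.
The discriminant is 1 + 24·3725 = 89401, and √89401 = 299.
So n = (1 + 299) / 6 = 300/6 = 50.

50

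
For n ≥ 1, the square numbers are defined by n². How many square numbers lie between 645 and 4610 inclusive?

42

The n-th square number is n².
Smallest index with value ≥ 645: n = 26 (giving 676).
Largest index with value ≤ 4610: n = 67 (giving 4489).
Indices 26 through 67: 42 terms.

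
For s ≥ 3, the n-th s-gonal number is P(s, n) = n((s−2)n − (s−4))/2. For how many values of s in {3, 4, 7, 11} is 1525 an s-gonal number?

1

s = 3: P(3, 54) = 1485 and P(3, 55) = 1540; 1525 is not s-gonal.
s = 4: P(4, 39) = 1521 and P(4, 40) = 1600; 1525 is not s-gonal.
s = 7: P(7, 25) = 1525. ✓
s = 11: P(11, 18) = 1395 and P(11, 19) = 1558; 1525 is not s-gonal.
Hits: s ∈ {7} → 1.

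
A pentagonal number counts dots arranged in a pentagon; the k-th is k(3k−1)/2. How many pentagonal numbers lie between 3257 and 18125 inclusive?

64

The n-th pentagonal number is n(3n−1)/2.
Smallest index with value ≥ 3257: n = 47 (giving 3290).
Largest index with value ≤ 18125: n = 110 (giving 18095).
Indices 47 through 110: 64 terms.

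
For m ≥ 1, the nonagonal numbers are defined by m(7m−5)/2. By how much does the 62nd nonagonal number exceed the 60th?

849

62·(7·62 − 5)/2 = 13299 and 60·(7·60 − 5)/2 = 12450.
Difference: 13299 − 12450 = 849.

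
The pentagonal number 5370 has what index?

60

Set n(3n−1)/2 = 5370, giving 3n² − n − 10740 = 0.
The discriminant is 1 + 24·5370 = 128881, and √128881 = 359.
So n = (1 + 359) / 6 = 360/6 = 60.
Check: 60·(3·60 − 1)/2 = 5370. ✓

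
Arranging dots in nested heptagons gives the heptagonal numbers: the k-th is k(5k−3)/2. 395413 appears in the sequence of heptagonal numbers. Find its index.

Set n(5n−3)/2 = 395413, giving 5n² − 3n − 790826 = 0.
The discriminant is 9 + 40·395413 = 15816529, and √15816529 = 3977.
So n = (3 + 3977) / 10 = 3980/10 = 398.

398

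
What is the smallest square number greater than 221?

225

Solve n² > 221 for integer n.
The largest n with value ≤ 221 is 14 (since 196 ≤ 221 < 225), so the first above is n = 15, value 225.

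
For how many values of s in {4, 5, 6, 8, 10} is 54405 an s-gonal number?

2

s = 4: P(4, 233) = 54289 and P(4, 234) = 54756; 54405 is not s-gonal.
s = 5: P(5, 190) = 54055 and P(5, 191) = 54626; 54405 is not s-gonal.
s = 6: P(6, 165) = 54285 and P(6, 166) = 54946; 54405 is not s-gonal.
s = 8: P(8, 135) = 54405. ✓
s = 10: P(10, 117) = 54405. ✓
Hits: s ∈ {8, 10} → 2.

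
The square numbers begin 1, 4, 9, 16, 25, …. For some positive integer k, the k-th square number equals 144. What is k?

12

We need n² = 144, so n = √144 = 12.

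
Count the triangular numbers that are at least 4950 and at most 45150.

202

The n-th triangular number is n(n+1)/2.
Smallest index with value ≥ 4950: n = 99 (giving 4950).
Largest index with value ≤ 45150: n = 300 (giving 45150).
Indices 99 through 300: 202 terms.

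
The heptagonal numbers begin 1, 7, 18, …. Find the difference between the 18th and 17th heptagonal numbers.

Consecutive heptagonal numbers differ by 5n − 4: here 5·18 − 4 = 86.

86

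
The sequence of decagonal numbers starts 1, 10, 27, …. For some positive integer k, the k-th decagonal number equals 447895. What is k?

Set n(4n−3) = 447895, giving 4n² − 3n − 447895 = 0.
The discriminant is 9 + 16·447895 = 7166329, and √7166329 = 2677.
So n = (3 + 2677) / 8 = 2680/8 = 335.
Check: 335·(4·335 − 3) = 447895. ✓

335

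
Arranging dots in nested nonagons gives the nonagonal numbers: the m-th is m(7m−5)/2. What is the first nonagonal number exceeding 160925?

161250

Solve n(7n−5)/2 > 160925 for integer n.
The largest n with value ≤ 160925 is 214 (since 159751 ≤ 160925 < 161250), so the first above is n = 215, value 161250.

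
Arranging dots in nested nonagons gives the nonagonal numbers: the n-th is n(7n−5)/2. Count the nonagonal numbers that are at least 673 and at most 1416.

The n-th nonagonal number is n(7n−5)/2.
Smallest index with value ≥ 673: n = 15 (giving 750).
Largest index with value ≤ 1416: n = 20 (giving 1350).
Indices 15 through 20: 6 terms.

6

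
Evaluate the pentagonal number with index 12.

210

The 12th pentagonal number is n(3n−1)/2 with n = 12.
12·(3·12 − 1)/2 = 12·35/2 = 210.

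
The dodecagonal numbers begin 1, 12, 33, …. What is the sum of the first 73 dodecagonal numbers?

650941

Σ i(5i−4) = 5Σi² − 4Σi over i = 1..73.
Σi = 2701 and Σi² = 132349.
5·132349 − 4·2701 = 650941.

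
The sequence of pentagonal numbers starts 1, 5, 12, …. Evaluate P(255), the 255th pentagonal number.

The 255th pentagonal number is n(3n−1)/2 with n = 255.
255·(3·255 − 1)/2 = 255·764/2 = 255·382 = 97410.

97410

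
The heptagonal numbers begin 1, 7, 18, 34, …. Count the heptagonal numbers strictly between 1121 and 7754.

The n-th heptagonal number is n(5n−3)/2.
Smallest index with value > 1121: n = 22 (giving 1177).
Largest index with value < 7754: n = 55 (giving 7480).
Indices 22 through 55: 34 terms.

34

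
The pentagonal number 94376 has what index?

251

Set n(3n−1)/2 = 94376, giving 3n² − n − 188752 = 0.
So n = (1 + 1505) / 6 = 1506/6 = 251.
Check: 251·(3·251 − 1)/2 = 94376. ✓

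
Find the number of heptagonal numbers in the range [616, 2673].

18

The n-th heptagonal number is n(5n−3)/2.
Smallest index with value ≥ 616: n = 16 (giving 616).
Largest index with value ≤ 2673: n = 33 (giving 2673).
Indices 16 through 33: 18 terms.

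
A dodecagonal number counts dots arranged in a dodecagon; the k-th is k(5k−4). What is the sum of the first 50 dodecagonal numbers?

209525

Σ i(5i−4) = 5Σi² − 4Σi over i = 1..50.
Σi = 1275 and Σi² = 42925.
5·42925 − 4·1275 = 209525.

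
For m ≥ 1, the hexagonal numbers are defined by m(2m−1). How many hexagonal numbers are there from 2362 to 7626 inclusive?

28

The n-th hexagonal number is n(2n−1).
Smallest index with value ≥ 2362: n = 35 (giving 2415).
Largest index with value ≤ 7626: n = 62 (giving 7626).
Indices 35 through 62: 28 terms.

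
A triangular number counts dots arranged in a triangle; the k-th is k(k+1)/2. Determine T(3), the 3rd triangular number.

6

3·4/2 = 12/2 = 6.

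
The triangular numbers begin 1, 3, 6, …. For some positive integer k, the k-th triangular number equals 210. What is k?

Set n(n+1)/2 = 210, giving n² + n − 420 = 0.
The discriminant is 1 + 8·210 = 1681, and √1681 = 41.
So n = (-1 + 41) / 2 = 40/2 = 20.

20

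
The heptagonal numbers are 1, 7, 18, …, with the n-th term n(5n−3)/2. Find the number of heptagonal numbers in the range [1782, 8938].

34

The n-th heptagonal number is n(5n−3)/2.
Smallest index with value ≥ 1782: n = 27 (giving 1782).
Largest index with value ≤ 8938: n = 60 (giving 8910).
Indices 27 through 60: 34 terms.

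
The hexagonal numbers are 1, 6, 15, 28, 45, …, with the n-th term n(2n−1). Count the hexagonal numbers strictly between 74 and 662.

The n-th hexagonal number is n(2n−1).
Smallest index with value > 74: n = 7 (giving 91).
Largest index with value < 662: n = 18 (giving 630).
Indices 7 through 18: 12 terms.

12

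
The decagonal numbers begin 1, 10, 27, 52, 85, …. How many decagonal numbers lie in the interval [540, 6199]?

28

The n-th decagonal number is n(4n−3).
Smallest index with value ≥ 540: n = 12 (giving 540).
Largest index with value ≤ 6199: n = 39 (giving 5967).
Indices 12 through 39: 28 terms.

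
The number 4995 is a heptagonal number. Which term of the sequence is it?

Set n(5n−3)/2 = 4995, giving 5n² − 3n − 9990 = 0.
The discriminant is 9 + 40·4995 = 199809, and √199809 = 447.
So n = (3 + 447) / 10 = 450/10 = 45.

45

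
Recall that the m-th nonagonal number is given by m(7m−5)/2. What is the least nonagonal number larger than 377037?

378021

Solve n(7n−5)/2 > 377037 for integer n.
The largest n with value ≤ 377037 is 328 (since 375724 ≤ 377037 < 378021), so the first above is n = 329, value 378021.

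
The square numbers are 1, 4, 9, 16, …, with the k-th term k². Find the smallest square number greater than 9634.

Solve n² > 9634 for integer n.
The largest n with value ≤ 9634 is 98 (since 9604 ≤ 9634 < 9801), so the first above is n = 99, value 9801.

9801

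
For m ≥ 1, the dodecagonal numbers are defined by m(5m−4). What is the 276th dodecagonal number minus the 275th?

2751

Consecutive dodecagonal numbers differ by 10n − 9: here 10·276 − 9 = 2751.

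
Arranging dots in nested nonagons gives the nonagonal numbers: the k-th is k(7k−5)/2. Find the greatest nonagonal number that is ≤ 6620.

Solve n(7n−5)/2 ≤ 6620 for integer n.
n = 43 gives 6364 ≤ 6620, while n = 44 gives 6666 > 6620; so the answer is 6364.

6364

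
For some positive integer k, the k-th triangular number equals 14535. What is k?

170

Set n(n+1)/2 = 14535, giving n² + n − 29070 = 0.
So n = (-1 + 341) / 2 = 340/2 = 170.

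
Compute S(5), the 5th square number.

25

5² = 25.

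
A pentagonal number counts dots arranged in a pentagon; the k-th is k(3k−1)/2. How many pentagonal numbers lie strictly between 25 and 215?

The n-th pentagonal number is n(3n−1)/2.
Smallest index with value > 25: n = 5 (giving 35).
Largest index with value < 215: n = 12 (giving 210).
Indices 5 through 12: 8 terms.

8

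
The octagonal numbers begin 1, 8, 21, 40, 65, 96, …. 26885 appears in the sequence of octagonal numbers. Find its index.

95

Set n(3n−2) = 26885, giving 3n² − 2n − 26885 = 0.
The discriminant is 4 + 12·26885 = 322624, and √322624 = 568.
So n = (2 + 568) / 6 = 570/6 = 95.
Check: 95·(3·95 − 2) = 26885. ✓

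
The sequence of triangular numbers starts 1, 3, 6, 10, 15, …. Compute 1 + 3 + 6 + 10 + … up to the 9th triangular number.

Σ i(i+1)/2 = (Σi² + Σi) / 2 over i = 1..9.
Σi = 45 and Σi² = 285.
(1·285 + 1·45) / 2 = 330/2 = 165.

165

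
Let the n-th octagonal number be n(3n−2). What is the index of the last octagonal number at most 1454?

22

Solve n(3n−2) ≤ 1454 for integer n.
n = 22 gives 1408 ≤ 1454, while n = 23 gives 1541 > 1454; so the answer is index 22.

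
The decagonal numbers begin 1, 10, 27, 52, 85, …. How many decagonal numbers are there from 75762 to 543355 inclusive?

231

The n-th decagonal number is n(4n−3).
Smallest index with value ≥ 75762: n = 138 (giving 75762).
Largest index with value ≤ 543355: n = 368 (giving 540592).
Indices 138 through 368: 231 terms.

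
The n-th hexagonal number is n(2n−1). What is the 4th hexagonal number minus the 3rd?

Consecutive hexagonal numbers differ by 4n − 3: here 4·4 − 3 = 13.

13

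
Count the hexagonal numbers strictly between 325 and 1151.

11

The n-th hexagonal number is n(2n−1).
Smallest index with value > 325: n = 14 (giving 378).
Largest index with value < 1151: n = 24 (giving 1128).
Indices 14 through 24: 11 terms.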